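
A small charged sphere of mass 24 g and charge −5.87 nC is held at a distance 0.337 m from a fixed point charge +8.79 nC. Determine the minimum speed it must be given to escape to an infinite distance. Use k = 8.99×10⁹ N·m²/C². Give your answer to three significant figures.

To just escape, total mechanical energy must reach zero at infinity: ½mv²_min + U = 0, so ½mv²_min = −U = |kQq|/r.
|U| = |kQq|/r = (8.99×10⁹ N·m²/C²)(8.79×10⁻⁹)(5.87×10⁻⁹)/(0.337) = 1.38×10⁻⁶ J.
v_min = √(2|U|/m) = √(2·1.38×10⁻⁶/0.0240) = 0.0107 m/s.

0.0107 m/s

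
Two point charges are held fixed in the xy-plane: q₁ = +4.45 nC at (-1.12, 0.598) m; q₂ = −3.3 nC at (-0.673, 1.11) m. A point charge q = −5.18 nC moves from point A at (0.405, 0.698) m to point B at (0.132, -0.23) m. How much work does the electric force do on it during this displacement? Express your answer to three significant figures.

3.73×10⁻⁸ J

The work done by the electric force is W_field = −ΔU = −q(V_B − V_A) = q(V_A − V_B).
At A: distances to the source charges are 1.53 m, 1.15 m; V_A = Σ kqᵢ/rᵢ = 0.470 V.
At B: distances to the source charges are 1.50 m, 1.56 m; V_B = Σ kqᵢ/rᵢ = 7.67 V.
ΔV = V_B − V_A = 7.20 V.
W_field = −qΔV = −(-5.18×10⁻⁹ C)(7.20 V) = 3.73×10⁻⁸ J.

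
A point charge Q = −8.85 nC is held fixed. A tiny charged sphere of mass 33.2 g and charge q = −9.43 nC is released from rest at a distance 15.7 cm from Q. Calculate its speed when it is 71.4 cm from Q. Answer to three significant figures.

Only the electrostatic force acts, so mechanical energy is conserved: ½mv² = U₁ − U₂ = kQq(1/r₁ − 1/r₂).
U₁ − U₂ = (8.99×10⁹ N·m²/C²)(-8.85×10⁻⁹ C)(-9.43×10⁻⁹ C)(1/0.157 − 1/0.714) = 3.73×10⁻⁶ J.
v = √(2·3.73×10⁻⁶/0.0332) = 0.0150 m/s.

0.0150 m/s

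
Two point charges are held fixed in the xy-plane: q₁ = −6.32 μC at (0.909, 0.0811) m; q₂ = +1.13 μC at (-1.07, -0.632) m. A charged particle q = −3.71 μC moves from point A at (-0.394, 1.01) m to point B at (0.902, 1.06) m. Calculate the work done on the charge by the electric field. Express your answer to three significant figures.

The work done by the electric force is W_field = −ΔU = −q(V_B − V_A) = q(V_A − V_B).
At A: distances to the source charges are 1.60 m, 1.78 m; V_A = Σ kqᵢ/rᵢ = -2.98×10⁴ V.
At B: distances to the source charges are 0.979 m, 2.60 m; V_B = Σ kqᵢ/rᵢ = -5.41×10⁴ V.
ΔV = V_B − V_A = -2.43×10⁴ V.
W_field = −qΔV = −(-3.71×10⁻⁶ C)(-2.43×10⁴ V) = -0.0903 J.

-0.0903 J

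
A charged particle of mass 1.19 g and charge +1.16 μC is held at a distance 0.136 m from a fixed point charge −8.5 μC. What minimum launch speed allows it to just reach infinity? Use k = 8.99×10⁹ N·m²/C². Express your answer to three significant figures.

33.1 m/s

To just escape, total mechanical energy must reach zero at infinity: ½mv²_min + U = 0, so ½mv²_min = −U = |kQq|/r.
|U| = |kQq|/r = (8.99×10⁹ N·m²/C²)(8.50×10⁻⁶)(1.16×10⁻⁶)/(0.136) = 0.652 J.
v_min = √(2|U|/m) = √(2·0.652/1.19×10⁻³) = 33.1 m/s.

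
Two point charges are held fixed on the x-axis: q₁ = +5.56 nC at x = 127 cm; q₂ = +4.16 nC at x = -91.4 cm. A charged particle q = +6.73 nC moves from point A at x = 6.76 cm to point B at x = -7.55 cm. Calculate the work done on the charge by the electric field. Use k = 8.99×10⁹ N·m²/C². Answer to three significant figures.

The work done by the electric force is W_field = −ΔU = −q(V_B − V_A) = q(V_A − V_B).
At A: distances to the source charges are 1.20 m, 0.982 m; V_A = Σ kqᵢ/rᵢ = 79.7 V.
At B: distances to the source charges are 1.35 m, 0.839 m; V_B = Σ kqᵢ/rᵢ = 81.8 V.
ΔV = V_B − V_A = 2.08 V.
W_field = −qΔV = −(6.73×10⁻⁹ C)(2.08 V) = -1.40×10⁻⁸ J.

-1.40×10⁻⁸ J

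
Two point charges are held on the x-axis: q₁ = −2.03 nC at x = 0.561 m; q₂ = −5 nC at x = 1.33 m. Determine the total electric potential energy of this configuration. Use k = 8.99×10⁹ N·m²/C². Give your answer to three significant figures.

The work to assemble the configuration equals its total potential energy, U = Σ kqᵢqⱼ/rᵢⱼ over all pairs.
Pair separations: r₁₂ = 0.769 m.
U = (1.19×10⁻⁷) = 1.19×10⁻⁷ J.

1.19×10⁻⁷ J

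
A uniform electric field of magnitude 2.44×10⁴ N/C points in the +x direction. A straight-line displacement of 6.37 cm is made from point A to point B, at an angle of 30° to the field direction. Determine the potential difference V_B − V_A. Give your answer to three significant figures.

Only the component of displacement along E changes the potential: ΔV = −E·d·cosθ.
ΔV = −(2.44×10⁴ V/m)(0.0637 m)cos30° = -1350 V.

-1350 V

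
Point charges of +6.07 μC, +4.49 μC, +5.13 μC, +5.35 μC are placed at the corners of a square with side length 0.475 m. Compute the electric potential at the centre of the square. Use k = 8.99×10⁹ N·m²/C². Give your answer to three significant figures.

Electric potential is a scalar, so the contributions from each charge add algebraically: V = Σ kqᵢ/rᵢ.
The distance from each corner to the centre is a√2/2 = 0.336 m.
V = k[(6.07×10⁻⁶)/(0.336) + (4.49×10⁻⁶)/(0.336) + (5.13×10⁻⁶)/(0.336) + (5.35×10⁻⁶)/(0.336)] = 5.63×10⁵ V.

5.63×10⁵ V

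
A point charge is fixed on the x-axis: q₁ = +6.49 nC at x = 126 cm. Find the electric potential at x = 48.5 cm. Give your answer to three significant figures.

Electric potential is a scalar, so the contributions from each charge add algebraically: V = Σ kqᵢ/rᵢ.
V = k[(6.49×10⁻⁹)/(0.775)] = 75.3 V.

75.3 V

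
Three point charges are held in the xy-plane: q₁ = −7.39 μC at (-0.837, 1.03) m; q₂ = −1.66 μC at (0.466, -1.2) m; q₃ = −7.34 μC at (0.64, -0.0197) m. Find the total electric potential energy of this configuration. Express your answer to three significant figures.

0.404 J

The work to assemble the configuration equals its total potential energy, U = Σ kqᵢqⱼ/rᵢⱼ over all pairs.
Pair separations: r₁₂ = 2.58 m, r₁₃ = 1.81 m, r₂₃ = 1.19 m.
U = (0.0427) + (0.269) + (0.0918) = 0.404 J.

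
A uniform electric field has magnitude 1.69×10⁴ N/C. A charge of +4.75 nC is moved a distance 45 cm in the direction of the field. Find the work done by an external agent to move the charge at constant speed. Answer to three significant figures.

The potential change for a displacement 45 cm in the direction of the field is ΔV = −Ed = -7600 V.
W_ext = qΔV = -3.61×10⁻⁵ J.

-3.61×10⁻⁵ J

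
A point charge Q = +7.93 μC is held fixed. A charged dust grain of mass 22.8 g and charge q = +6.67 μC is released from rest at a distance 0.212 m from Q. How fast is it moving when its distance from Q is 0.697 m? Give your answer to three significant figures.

Only the electrostatic force acts, so mechanical energy is conserved: ½mv² = U₁ − U₂ = kQq(1/r₁ − 1/r₂).
U₁ − U₂ = (8.99×10⁹ N·m²/C²)(7.93×10⁻⁶ C)(6.67×10⁻⁶ C)(1/0.212 − 1/0.697) = 1.56 J.
v = √(2·1.56/0.0228) = 11.7 m/s.

11.7 m/s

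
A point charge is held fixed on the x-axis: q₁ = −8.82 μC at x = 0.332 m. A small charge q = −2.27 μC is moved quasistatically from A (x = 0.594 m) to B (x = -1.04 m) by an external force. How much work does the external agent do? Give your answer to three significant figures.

-0.556 J

For quasistatic motion the external work equals the change in potential energy: W_ext = qΔV = q(V_B − V_A).
At A: distance to the source charge is 0.262 m; V_A = kq₁/r = -3.03×10⁵ V.
At B: distance to the source charge is 1.37 m; V_B = kq₁/r = -5.78×10⁴ V.
ΔV = V_B − V_A = 2.45×10⁵ V.
W_ext = qΔV = (-2.27×10⁻⁶ C)(2.45×10⁵ V) = -0.556 J.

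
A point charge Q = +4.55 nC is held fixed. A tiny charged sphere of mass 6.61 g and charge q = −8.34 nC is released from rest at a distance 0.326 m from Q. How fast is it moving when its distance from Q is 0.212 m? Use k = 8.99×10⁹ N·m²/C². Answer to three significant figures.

Only the electrostatic force acts, so mechanical energy is conserved: ½mv² = U₁ − U₂ = kQq(1/r₁ − 1/r₂).
U₁ − U₂ = (8.99×10⁹ N·m²/C²)(4.55×10⁻⁹ C)(-8.34×10⁻⁹ C)(1/0.326 − 1/0.212) = 5.63×10⁻⁷ J.
v = √(2·5.63×10⁻⁷/6.61×10⁻³) = 0.0130 m/s.

0.0130 m/s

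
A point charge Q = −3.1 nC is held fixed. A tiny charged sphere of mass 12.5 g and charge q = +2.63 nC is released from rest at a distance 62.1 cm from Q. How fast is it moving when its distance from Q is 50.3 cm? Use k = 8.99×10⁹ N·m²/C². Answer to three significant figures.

Only the electrostatic force acts, so mechanical energy is conserved: ½mv² = U₁ − U₂ = kQq(1/r₁ − 1/r₂).
U₁ − U₂ = (8.99×10⁹ N·m²/C²)(-3.10×10⁻⁹ C)(2.63×10⁻⁹ C)(1/0.621 − 1/0.503) = 2.77×10⁻⁸ J.
v = √(2·2.77×10⁻⁸/0.0125) = 2.10×10⁻³ m/s.

2.10×10⁻³ m/s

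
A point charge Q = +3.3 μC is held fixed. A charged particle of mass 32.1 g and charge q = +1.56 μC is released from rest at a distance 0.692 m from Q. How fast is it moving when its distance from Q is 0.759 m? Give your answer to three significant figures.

Only the electrostatic force acts, so mechanical energy is conserved: ½mv² = U₁ − U₂ = kQq(1/r₁ − 1/r₂).
U₁ − U₂ = (8.99×10⁹ N·m²/C²)(3.30×10⁻⁶ C)(1.56×10⁻⁶ C)(1/0.692 − 1/0.759) = 5.90×10⁻³ J.
v = √(2·5.90×10⁻³/0.0321) = 0.606 m/s.

0.606 m/s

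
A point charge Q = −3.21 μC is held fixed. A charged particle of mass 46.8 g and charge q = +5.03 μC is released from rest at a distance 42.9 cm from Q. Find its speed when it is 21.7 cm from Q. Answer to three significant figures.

Only the electrostatic force acts, so mechanical energy is conserved: ½mv² = U₁ − U₂ = kQq(1/r₁ − 1/r₂).
U₁ − U₂ = (8.99×10⁹ N·m²/C²)(-3.21×10⁻⁶ C)(5.03×10⁻⁶ C)(1/0.429 − 1/0.217) = 0.331 J.
v = √(2·0.331/0.0468) = 3.76 m/s.

3.76 m/s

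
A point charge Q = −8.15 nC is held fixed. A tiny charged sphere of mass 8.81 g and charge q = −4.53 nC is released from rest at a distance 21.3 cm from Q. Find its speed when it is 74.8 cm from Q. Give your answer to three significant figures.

0.0159 m/s

Only the electrostatic force acts, so mechanical energy is conserved: ½mv² = U₁ − U₂ = kQq(1/r₁ − 1/r₂).
U₁ − U₂ = (8.99×10⁹ N·m²/C²)(-8.15×10⁻⁹ C)(-4.53×10⁻⁹ C)(1/0.213 − 1/0.748) = 1.11×10⁻⁶ J.
v = √(2·1.11×10⁻⁶/8.81×10⁻³) = 0.0159 m/s.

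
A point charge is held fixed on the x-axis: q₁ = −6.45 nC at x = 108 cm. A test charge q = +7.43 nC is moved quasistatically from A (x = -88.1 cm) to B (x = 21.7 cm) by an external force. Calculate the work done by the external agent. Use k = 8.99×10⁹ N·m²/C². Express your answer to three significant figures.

-2.80×10⁻⁷ J

For quasistatic motion the external work equals the change in potential energy: W_ext = qΔV = q(V_B − V_A).
At A: distance to the source charge is 1.96 m; V_A = kq₁/r = -29.6 V.
At B: distance to the source charge is 0.863 m; V_B = kq₁/r = -67.2 V.
ΔV = V_B − V_A = -37.6 V.
W_ext = qΔV = (7.43×10⁻⁹ C)(-37.6 V) = -2.80×10⁻⁷ J.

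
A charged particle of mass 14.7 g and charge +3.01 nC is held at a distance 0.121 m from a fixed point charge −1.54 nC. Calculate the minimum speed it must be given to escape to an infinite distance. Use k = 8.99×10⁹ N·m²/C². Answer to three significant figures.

To just escape, total mechanical energy must reach zero at infinity: ½mv²_min + U = 0, so ½mv²_min = −U = |kQq|/r.
|U| = |kQq|/r = (8.99×10⁹ N·m²/C²)(1.54×10⁻⁹)(3.01×10⁻⁹)/(0.121) = 3.44×10⁻⁷ J.
v_min = √(2|U|/m) = √(2·3.44×10⁻⁷/0.0147) = 6.85×10⁻³ m/s.

6.85×10⁻³ m/s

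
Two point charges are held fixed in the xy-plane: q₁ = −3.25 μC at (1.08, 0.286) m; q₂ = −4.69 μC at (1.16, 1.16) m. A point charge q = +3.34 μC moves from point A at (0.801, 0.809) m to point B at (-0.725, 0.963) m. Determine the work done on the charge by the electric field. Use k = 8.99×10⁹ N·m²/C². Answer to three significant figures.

The work done by the electric force is W_field = −ΔU = −q(V_B − V_A) = q(V_A − V_B).
At A: distances to the source charges are 0.593 m, 0.502 m; V_A = Σ kqᵢ/rᵢ = -1.33×10⁵ V.
At B: distances to the source charges are 1.93 m, 1.90 m; V_B = Σ kqᵢ/rᵢ = -3.74×10⁴ V.
ΔV = V_B − V_A = 9.59×10⁴ V.
W_field = −qΔV = −(3.34×10⁻⁶ C)(9.59×10⁴ V) = -0.320 J.

-0.320 J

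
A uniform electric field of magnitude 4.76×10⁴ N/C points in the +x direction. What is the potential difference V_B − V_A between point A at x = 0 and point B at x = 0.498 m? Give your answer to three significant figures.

In a uniform field, potential decreases in the direction of E: V_B − V_A = −E·Δx.
V_B − V_A = −(4.76×10⁴ V/m)(0.498 m) = -2.37×10⁴ V.

-2.37×10⁴ V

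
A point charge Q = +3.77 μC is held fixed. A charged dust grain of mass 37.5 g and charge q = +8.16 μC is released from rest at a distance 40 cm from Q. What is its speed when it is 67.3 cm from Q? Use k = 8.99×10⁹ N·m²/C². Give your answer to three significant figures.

Only the electrostatic force acts, so mechanical energy is conserved: ½mv² = U₁ − U₂ = kQq(1/r₁ − 1/r₂).
U₁ − U₂ = (8.99×10⁹ N·m²/C²)(3.77×10⁻⁶ C)(8.16×10⁻⁶ C)(1/0.400 − 1/0.673) = 0.280 J.
v = √(2·0.280/0.0375) = 3.87 m/s.

3.87 m/s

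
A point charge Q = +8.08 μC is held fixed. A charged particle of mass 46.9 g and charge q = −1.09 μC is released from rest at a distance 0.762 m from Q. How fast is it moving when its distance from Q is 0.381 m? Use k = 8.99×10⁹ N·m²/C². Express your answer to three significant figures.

Only the electrostatic force acts, so mechanical energy is conserved: ½mv² = U₁ − U₂ = kQq(1/r₁ − 1/r₂).
U₁ − U₂ = (8.99×10⁹ N·m²/C²)(8.08×10⁻⁶ C)(-1.09×10⁻⁶ C)(1/0.762 − 1/0.381) = 0.104 J.
v = √(2·0.104/0.0469) = 2.10 m/s.

2.10 m/s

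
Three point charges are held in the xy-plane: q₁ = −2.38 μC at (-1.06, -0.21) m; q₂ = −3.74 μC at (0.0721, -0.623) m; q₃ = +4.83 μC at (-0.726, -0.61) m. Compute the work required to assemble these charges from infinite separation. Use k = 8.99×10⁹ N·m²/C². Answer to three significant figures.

-0.335 J

The work to assemble the configuration equals its total potential energy, U = Σ kqᵢqⱼ/rᵢⱼ over all pairs.
Pair separations: r₁₂ = 1.21 m, r₁₃ = 0.521 m, r₂₃ = 0.798 m.
U = (0.0664) + (-0.198) + (-0.203) = -0.335 J.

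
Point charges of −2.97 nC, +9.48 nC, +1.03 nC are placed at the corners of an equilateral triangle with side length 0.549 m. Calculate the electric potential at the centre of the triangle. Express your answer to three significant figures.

Electric potential is a scalar, so the contributions from each charge add algebraically: V = Σ kqᵢ/rᵢ.
The distance from each vertex to the centroid is a/√3 = 0.317 m.
V = k[(-2.97×10⁻⁹)/(0.317) + (9.48×10⁻⁹)/(0.317) + (1.03×10⁻⁹)/(0.317)] = 214 V.

214 V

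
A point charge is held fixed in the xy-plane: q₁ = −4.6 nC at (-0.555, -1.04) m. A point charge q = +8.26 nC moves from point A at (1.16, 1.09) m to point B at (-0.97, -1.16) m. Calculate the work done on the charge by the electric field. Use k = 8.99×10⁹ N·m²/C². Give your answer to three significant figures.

6.66×10⁻⁷ J

The work done by the electric force is W_field = −ΔU = −q(V_B − V_A) = q(V_A − V_B).
At A: distance to the source charge is 2.73 m; V_A = kq₁/r = -15.1 V.
At B: distance to the source charge is 0.432 m; V_B = kq₁/r = -95.7 V.
ΔV = V_B − V_A = -80.6 V.
W_field = −qΔV = −(8.26×10⁻⁹ C)(-80.6 V) = 6.66×10⁻⁷ J.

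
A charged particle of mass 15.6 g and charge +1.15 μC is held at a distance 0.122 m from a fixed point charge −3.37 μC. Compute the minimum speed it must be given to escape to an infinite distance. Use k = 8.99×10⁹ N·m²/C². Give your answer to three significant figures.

To just escape, total mechanical energy must reach zero at infinity: ½mv²_min + U = 0, so ½mv²_min = −U = |kQq|/r.
|U| = |kQq|/r = (8.99×10⁹ N·m²/C²)(3.37×10⁻⁶)(1.15×10⁻⁶)/(0.122) = 0.286 J.
v_min = √(2|U|/m) = √(2·0.286/0.0156) = 6.05 m/s.

6.05 m/s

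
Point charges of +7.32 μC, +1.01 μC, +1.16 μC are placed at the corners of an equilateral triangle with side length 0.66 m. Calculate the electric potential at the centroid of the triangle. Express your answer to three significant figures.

2.24×10⁵ V

The total potential is the scalar sum of each charge's contribution, V = Σ kqᵢ/rᵢ.
The distance from each vertex to the centroid is a/√3 = 0.381 m.
V = k[(7.32×10⁻⁶)/(0.381) + (1.01×10⁻⁶)/(0.381) + (1.16×10⁻⁶)/(0.381)] = 2.24×10⁵ V.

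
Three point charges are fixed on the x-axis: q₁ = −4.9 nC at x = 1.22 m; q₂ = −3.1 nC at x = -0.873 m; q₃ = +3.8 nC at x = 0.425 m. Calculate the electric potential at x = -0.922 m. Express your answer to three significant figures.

-564 V

The total potential is the scalar sum of each charge's contribution, V = Σ kqᵢ/rᵢ.
Distances from the field point to each charge: r₁ = 2.14 m, r₂ = 0.0490 m, r₃ = 1.35 m.
V = k[(-4.90×10⁻⁹)/(2.14) + (-3.10×10⁻⁹)/(0.0490) + (3.80×10⁻⁹)/(1.35)] = -564 V.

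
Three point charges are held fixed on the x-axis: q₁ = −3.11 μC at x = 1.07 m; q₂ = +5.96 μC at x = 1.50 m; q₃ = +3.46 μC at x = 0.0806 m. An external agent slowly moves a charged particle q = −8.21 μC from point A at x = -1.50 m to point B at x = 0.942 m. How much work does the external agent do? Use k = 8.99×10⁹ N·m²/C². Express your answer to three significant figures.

0.927 J

For quasistatic motion the external work equals the change in potential energy: W_ext = qΔV = q(V_B − V_A).
At A: distances to the source charges are 2.57 m, 3.00 m, 1.58 m; V_A = Σ kqᵢ/rᵢ = 2.67×10⁴ V.
At B: distances to the source charges are 0.128 m, 0.558 m, 0.861 m; V_B = Σ kqᵢ/rᵢ = -8.63×10⁴ V.
ΔV = V_B − V_A = -1.13×10⁵ V.
W_ext = qΔV = (-8.21×10⁻⁶ C)(-1.13×10⁵ V) = 0.927 J.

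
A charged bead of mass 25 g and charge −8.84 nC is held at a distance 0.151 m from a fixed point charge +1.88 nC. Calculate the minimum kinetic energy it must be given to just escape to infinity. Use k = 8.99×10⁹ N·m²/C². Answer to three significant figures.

To just escape, total mechanical energy must reach zero at infinity: ½mv²_min + U = 0, so ½mv²_min = −U = |kQq|/r.
|U| = |kQq|/r = (8.99×10⁹ N·m²/C²)(1.88×10⁻⁹)(8.84×10⁻⁹)/(0.151) = 9.89×10⁻⁷ J.

9.89×10⁻⁷ J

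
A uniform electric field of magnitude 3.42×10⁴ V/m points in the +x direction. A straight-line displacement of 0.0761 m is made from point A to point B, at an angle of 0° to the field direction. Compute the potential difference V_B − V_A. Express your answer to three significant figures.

-2600 V

Only the component of displacement along E changes the potential: ΔV = −E·d·cosθ.
ΔV = −(3.42×10⁴ V/m)(0.0761 m)cos0° = -2600 V.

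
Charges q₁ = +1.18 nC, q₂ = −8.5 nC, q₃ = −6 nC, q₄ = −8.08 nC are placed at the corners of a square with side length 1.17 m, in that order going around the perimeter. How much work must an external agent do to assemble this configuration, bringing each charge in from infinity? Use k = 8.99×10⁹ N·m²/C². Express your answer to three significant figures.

9.49×10⁻⁷ J

The work to assemble the configuration equals its total potential energy, U = Σ kqᵢqⱼ/rᵢⱼ over all pairs.
The four side pairs have separation 1.17 m and the two diagonal pairs 1.65 m.
Summing all 6 pair terms gives U = 9.49×10⁻⁷ J.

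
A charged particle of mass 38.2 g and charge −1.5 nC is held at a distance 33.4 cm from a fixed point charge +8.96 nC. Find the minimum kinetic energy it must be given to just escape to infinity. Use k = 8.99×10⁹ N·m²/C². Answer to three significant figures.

To just escape, total mechanical energy must reach zero at infinity: ½mv²_min + U = 0, so ½mv²_min = −U = |kQq|/r.
|U| = |kQq|/r = (8.99×10⁹ N·m²/C²)(8.96×10⁻⁹)(1.50×10⁻⁹)/(0.334) = 3.62×10⁻⁷ J.

3.62×10⁻⁷ J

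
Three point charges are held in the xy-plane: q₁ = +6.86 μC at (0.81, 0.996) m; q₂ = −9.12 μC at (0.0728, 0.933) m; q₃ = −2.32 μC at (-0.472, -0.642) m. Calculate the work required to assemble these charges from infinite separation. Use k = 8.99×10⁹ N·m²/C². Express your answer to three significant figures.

The work to assemble the configuration equals its total potential energy, U = Σ kqᵢqⱼ/rᵢⱼ over all pairs.
Pair separations: r₁₂ = 0.740 m, r₁₃ = 2.08 m, r₂₃ = 1.67 m.
U = (-0.760) + (-0.0688) + (0.114) = -0.715 J.

-0.715 J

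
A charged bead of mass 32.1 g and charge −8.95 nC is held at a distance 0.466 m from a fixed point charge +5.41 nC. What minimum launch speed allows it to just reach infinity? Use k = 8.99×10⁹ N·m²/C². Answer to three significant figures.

To just escape, total mechanical energy must reach zero at infinity: ½mv²_min + U = 0, so ½mv²_min = −U = |kQq|/r.
|U| = |kQq|/r = (8.99×10⁹ N·m²/C²)(5.41×10⁻⁹)(8.95×10⁻⁹)/(0.466) = 9.34×10⁻⁷ J.
v_min = √(2|U|/m) = √(2·9.34×10⁻⁷/0.0321) = 7.63×10⁻³ m/s.

7.63×10⁻³ m/s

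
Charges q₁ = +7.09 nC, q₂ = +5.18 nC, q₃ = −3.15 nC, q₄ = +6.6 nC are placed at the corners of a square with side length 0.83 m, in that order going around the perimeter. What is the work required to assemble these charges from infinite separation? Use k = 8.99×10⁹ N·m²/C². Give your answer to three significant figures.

5.94×10⁻⁷ J

The assembly work is the sum of pairwise potential energies, U = Σ_{i<j} kqᵢqⱼ/rᵢⱼ.
The four side pairs have separation 0.830 m and the two diagonal pairs 1.17 m.
Summing all 6 pair terms gives U = 5.94×10⁻⁷ J.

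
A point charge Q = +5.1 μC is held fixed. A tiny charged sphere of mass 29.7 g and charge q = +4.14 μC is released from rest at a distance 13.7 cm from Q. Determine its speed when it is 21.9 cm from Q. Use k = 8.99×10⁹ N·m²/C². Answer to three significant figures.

Only the electrostatic force acts, so mechanical energy is conserved: ½mv² = U₁ − U₂ = kQq(1/r₁ − 1/r₂).
U₁ − U₂ = (8.99×10⁹ N·m²/C²)(5.10×10⁻⁶ C)(4.14×10⁻⁶ C)(1/0.137 − 1/0.219) = 0.519 J.
v = √(2·0.519/0.0297) = 5.91 m/s.

5.91 m/s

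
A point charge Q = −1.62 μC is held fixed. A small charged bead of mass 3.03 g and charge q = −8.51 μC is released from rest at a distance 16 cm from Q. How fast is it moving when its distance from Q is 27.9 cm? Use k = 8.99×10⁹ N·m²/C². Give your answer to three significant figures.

14.8 m/s

Only the electrostatic force acts, so mechanical energy is conserved: ½mv² = U₁ − U₂ = kQq(1/r₁ − 1/r₂).
U₁ − U₂ = (8.99×10⁹ N·m²/C²)(-1.62×10⁻⁶ C)(-8.51×10⁻⁶ C)(1/0.160 − 1/0.279) = 0.330 J.
v = √(2·0.330/3.03×10⁻³) = 14.8 m/s.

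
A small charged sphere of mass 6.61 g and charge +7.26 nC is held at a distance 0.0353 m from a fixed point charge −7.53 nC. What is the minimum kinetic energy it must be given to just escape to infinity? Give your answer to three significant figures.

1.39×10⁻⁵ J

To just escape, total mechanical energy must reach zero at infinity: ½mv²_min + U = 0, so ½mv²_min = −U = |kQq|/r.
|U| = |kQq|/r = (8.99×10⁹ N·m²/C²)(7.53×10⁻⁹)(7.26×10⁻⁹)/(0.0353) = 1.39×10⁻⁵ J.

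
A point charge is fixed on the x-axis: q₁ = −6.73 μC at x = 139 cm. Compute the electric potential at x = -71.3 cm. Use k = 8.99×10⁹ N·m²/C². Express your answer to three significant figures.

The total potential is the scalar sum of each charge's contribution, V = Σ kqᵢ/rᵢ.
V = k[(-6.73×10⁻⁶)/(2.10)] = -2.88×10⁴ V.

-2.88×10⁴ V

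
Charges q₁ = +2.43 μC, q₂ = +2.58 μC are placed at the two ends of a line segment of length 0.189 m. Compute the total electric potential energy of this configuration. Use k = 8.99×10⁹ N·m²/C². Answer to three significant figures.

The assembly work is the sum of pairwise potential energies, U = Σ_{i<j} kqᵢqⱼ/rᵢⱼ.
The separation is r = 0.189 m.
U = (0.298) = 0.298 J.

0.298 J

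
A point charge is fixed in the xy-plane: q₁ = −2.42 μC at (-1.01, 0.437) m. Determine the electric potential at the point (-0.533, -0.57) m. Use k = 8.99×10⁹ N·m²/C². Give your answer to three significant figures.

-1.95×10⁴ V

Electric potential is a scalar, so the contributions from each charge add algebraically: V = Σ kqᵢ/rᵢ.
Distances from the field point to each charge: r₁ = 1.11 m.
V = k[(-2.42×10⁻⁶)/(1.11)] = -1.95×10⁴ V.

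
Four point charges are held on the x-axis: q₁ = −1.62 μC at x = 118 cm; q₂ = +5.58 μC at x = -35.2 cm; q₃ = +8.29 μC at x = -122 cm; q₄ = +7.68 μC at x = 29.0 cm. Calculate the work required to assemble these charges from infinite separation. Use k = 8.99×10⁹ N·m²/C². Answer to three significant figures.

1.23 J

The work to assemble the configuration equals its total potential energy, U = Σ kqᵢqⱼ/rᵢⱼ over all pairs.
Pair separations: r₁₂ = 1.53 m, r₁₃ = 2.40 m, r₁₄ = 0.890 m, r₂₃ = 0.868 m, r₂₄ = 0.642 m, r₃₄ = 1.51 m.
Summing all 6 pair terms gives U = 1.23 J.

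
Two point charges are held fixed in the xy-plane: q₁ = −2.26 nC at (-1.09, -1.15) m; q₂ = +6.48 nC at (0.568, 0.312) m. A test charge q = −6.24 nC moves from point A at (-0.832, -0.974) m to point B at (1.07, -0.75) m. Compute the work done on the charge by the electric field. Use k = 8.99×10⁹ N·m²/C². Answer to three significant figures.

4.66×10⁻⁷ J

The work done by the electric force is W_field = −ΔU = −q(V_B − V_A) = q(V_A − V_B).
At A: distances to the source charges are 0.312 m, 1.90 m; V_A = Σ kqᵢ/rᵢ = -34.4 V.
At B: distances to the source charges are 2.20 m, 1.17 m; V_B = Σ kqᵢ/rᵢ = 40.3 V.
ΔV = V_B − V_A = 74.8 V.
W_field = −qΔV = −(-6.24×10⁻⁹ C)(74.8 V) = 4.66×10⁻⁷ J.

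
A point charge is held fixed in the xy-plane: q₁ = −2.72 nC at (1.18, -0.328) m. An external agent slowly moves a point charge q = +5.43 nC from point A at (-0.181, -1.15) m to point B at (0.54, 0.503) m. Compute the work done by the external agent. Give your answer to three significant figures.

For quasistatic motion the external work equals the change in potential energy: W_ext = qΔV = q(V_B − V_A).
At A: distance to the source charge is 1.59 m; V_A = kq₁/r = -15.4 V.
At B: distance to the source charge is 1.05 m; V_B = kq₁/r = -23.3 V.
ΔV = V_B − V_A = -7.93 V.
W_ext = qΔV = (5.43×10⁻⁹ C)(-7.93 V) = -4.31×10⁻⁸ J.

-4.31×10⁻⁸ J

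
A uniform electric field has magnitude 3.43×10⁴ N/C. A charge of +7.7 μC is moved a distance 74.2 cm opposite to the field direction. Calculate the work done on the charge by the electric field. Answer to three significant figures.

The potential change for a displacement 74.2 cm opposite to the field direction is ΔV = +Ed = 2.55×10⁴ V.
W_field = −qΔV = -0.196 J.

-0.196 J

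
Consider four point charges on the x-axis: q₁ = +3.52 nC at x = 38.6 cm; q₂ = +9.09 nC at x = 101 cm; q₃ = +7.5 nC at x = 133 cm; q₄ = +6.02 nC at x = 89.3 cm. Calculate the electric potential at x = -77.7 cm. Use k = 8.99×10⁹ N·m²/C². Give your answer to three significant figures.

137 V

The total potential is the scalar sum of each charge's contribution, V = Σ kqᵢ/rᵢ.
Distances from the field point to each charge: r₁ = 1.16 m, r₂ = 1.79 m, r₃ = 2.11 m, r₄ = 1.67 m.
V = k[(3.52×10⁻⁹)/(1.16) + (9.09×10⁻⁹)/(1.79) + (7.50×10⁻⁹)/(2.11) + (6.02×10⁻⁹)/(1.67)] = 137 V.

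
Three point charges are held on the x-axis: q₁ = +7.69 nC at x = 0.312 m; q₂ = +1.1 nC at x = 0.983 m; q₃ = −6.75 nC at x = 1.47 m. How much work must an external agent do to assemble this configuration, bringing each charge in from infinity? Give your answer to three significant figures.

-4.27×10⁻⁷ J

The assembly work is the sum of pairwise potential energies, U = Σ_{i<j} kqᵢqⱼ/rᵢⱼ.
Pair separations: r₁₂ = 0.671 m, r₁₃ = 1.16 m, r₂₃ = 0.487 m.
U = (1.13×10⁻⁷) + (-4.03×10⁻⁷) + (-1.37×10⁻⁷) = -4.27×10⁻⁷ J.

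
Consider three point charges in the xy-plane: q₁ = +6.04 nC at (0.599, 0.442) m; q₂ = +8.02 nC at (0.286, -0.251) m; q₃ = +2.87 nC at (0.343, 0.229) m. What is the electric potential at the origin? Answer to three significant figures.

Electric potential is a scalar, so the contributions from each charge add algebraically: V = Σ kqᵢ/rᵢ.
Distances from the field point to each charge: r₁ = 0.744 m, r₂ = 0.381 m, r₃ = 0.412 m.
V = k[(6.04×10⁻⁹)/(0.744) + (8.02×10⁻⁹)/(0.381) + (2.87×10⁻⁹)/(0.412)] = 325 V.

325 V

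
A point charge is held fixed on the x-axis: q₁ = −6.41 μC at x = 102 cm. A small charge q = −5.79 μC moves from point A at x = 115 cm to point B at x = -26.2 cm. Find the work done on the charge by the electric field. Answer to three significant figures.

2.31 J

The work done by the electric force is W_field = −ΔU = −q(V_B − V_A) = q(V_A − V_B).
At A: distance to the source charge is 0.130 m; V_A = kq₁/r = -4.43×10⁵ V.
At B: distance to the source charge is 1.28 m; V_B = kq₁/r = -4.49×10⁴ V.
ΔV = V_B − V_A = 3.98×10⁵ V.
W_field = −qΔV = −(-5.79×10⁻⁶ C)(3.98×10⁵ V) = 2.31 J.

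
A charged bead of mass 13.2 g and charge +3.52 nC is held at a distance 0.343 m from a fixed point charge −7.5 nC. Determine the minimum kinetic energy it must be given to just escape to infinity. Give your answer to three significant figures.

6.92×10⁻⁷ J

To just escape, total mechanical energy must reach zero at infinity: ½mv²_min + U = 0, so ½mv²_min = −U = |kQq|/r.
|U| = |kQq|/r = (8.99×10⁹ N·m²/C²)(7.50×10⁻⁹)(3.52×10⁻⁹)/(0.343) = 6.92×10⁻⁷ J.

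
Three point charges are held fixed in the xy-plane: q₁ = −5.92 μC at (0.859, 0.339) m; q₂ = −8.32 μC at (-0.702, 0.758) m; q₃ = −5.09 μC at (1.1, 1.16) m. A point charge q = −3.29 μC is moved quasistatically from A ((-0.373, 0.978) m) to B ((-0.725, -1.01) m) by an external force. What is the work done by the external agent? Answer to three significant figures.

-0.573 J

For quasistatic motion the external work equals the change in potential energy: W_ext = qΔV = q(V_B − V_A).
At A: distances to the source charges are 1.39 m, 0.396 m, 1.48 m; V_A = Σ kqᵢ/rᵢ = -2.58×10⁵ V.
At B: distances to the source charges are 2.08 m, 1.77 m, 2.84 m; V_B = Σ kqᵢ/rᵢ = -8.40×10⁴ V.
ΔV = V_B − V_A = 1.74×10⁵ V.
W_ext = qΔV = (-3.29×10⁻⁶ C)(1.74×10⁵ V) = -0.573 J.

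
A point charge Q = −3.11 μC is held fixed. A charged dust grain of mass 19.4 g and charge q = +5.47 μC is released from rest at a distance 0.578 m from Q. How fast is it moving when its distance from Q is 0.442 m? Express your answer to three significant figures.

Only the electrostatic force acts, so mechanical energy is conserved: ½mv² = U₁ − U₂ = kQq(1/r₁ − 1/r₂).
U₁ − U₂ = (8.99×10⁹ N·m²/C²)(-3.11×10⁻⁶ C)(5.47×10⁻⁶ C)(1/0.578 − 1/0.442) = 0.0814 J.
v = √(2·0.0814/0.0194) = 2.90 m/s.

2.90 m/s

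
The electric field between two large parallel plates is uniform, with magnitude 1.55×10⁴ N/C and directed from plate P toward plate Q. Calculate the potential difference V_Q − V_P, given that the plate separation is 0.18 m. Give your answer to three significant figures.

-2790 V

In a uniform field, potential decreases in the direction of E: ΔV = −E·d for a displacement d parallel to E.
Going from P to Q is a displacement of 0.18 m along the field, so V_Q − V_P = −Ed = -2790 V.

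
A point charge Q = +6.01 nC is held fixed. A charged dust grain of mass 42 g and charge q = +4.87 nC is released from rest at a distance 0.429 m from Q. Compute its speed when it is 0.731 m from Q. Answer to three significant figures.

Only the electrostatic force acts, so mechanical energy is conserved: ½mv² = U₁ − U₂ = kQq(1/r₁ − 1/r₂).
U₁ − U₂ = (8.99×10⁹ N·m²/C²)(6.01×10⁻⁹ C)(4.87×10⁻⁹ C)(1/0.429 − 1/0.731) = 2.53×10⁻⁷ J.
v = √(2·2.53×10⁻⁷/0.0420) = 3.47×10⁻³ m/s.

3.47×10⁻³ m/s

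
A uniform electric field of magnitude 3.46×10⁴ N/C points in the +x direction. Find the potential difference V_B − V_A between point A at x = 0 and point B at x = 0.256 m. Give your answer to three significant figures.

-8860 V

In a uniform field, potential decreases in the direction of E: V_B − V_A = −E·Δx.
V_B − V_A = −(3.46×10⁴ V/m)(0.256 m) = -8860 V.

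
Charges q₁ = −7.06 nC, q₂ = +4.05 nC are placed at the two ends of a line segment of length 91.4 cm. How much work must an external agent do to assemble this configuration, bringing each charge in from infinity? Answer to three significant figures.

The work to assemble the configuration equals its total potential energy, U = Σ kqᵢqⱼ/rᵢⱼ over all pairs.
The separation is r = 0.914 m.
U = (-2.81×10⁻⁷) = -2.81×10⁻⁷ J.

-2.81×10⁻⁷ J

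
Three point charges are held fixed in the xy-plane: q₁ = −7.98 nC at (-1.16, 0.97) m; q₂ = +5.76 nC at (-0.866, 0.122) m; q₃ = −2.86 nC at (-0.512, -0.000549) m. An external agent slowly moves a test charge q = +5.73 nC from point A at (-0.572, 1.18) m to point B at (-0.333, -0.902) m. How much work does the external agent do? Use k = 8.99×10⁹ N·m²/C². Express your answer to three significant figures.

4.09×10⁻⁷ J

For quasistatic motion the external work equals the change in potential energy: W_ext = qΔV = q(V_B − V_A).
At A: distances to the source charges are 0.624 m, 1.10 m, 1.18 m; V_A = Σ kqᵢ/rᵢ = -89.5 V.
At B: distances to the source charges are 2.05 m, 1.15 m, 0.919 m; V_B = Σ kqᵢ/rᵢ = -18.2 V.
ΔV = V_B − V_A = 71.3 V.
W_ext = qΔV = (5.73×10⁻⁹ C)(71.3 V) = 4.09×10⁻⁷ J.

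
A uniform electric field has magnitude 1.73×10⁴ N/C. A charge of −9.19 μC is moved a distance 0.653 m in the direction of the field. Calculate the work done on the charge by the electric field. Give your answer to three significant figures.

-0.104 J

The potential change for a displacement 0.653 m in the direction of the field is ΔV = −Ed = -1.13×10⁴ V.
W_field = −qΔV = -0.104 J.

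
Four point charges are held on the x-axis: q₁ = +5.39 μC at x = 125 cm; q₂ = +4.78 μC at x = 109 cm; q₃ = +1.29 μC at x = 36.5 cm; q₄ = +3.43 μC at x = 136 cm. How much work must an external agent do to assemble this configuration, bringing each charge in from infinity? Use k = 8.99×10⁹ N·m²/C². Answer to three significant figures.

The assembly work is the sum of pairwise potential energies, U = Σ_{i<j} kqᵢqⱼ/rᵢⱼ.
Pair separations: r₁₂ = 0.160 m, r₁₃ = 0.885 m, r₁₄ = 0.110 m, r₂₃ = 0.725 m, r₂₄ = 0.270 m, r₃₄ = 0.995 m.
Summing all 6 pair terms gives U = 3.69 J.

3.69 J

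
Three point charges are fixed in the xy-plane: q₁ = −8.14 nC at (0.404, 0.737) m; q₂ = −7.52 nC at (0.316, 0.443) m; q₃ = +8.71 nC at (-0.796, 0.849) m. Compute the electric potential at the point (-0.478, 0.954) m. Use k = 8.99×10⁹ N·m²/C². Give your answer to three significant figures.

The total potential is the scalar sum of each charge's contribution, V = Σ kqᵢ/rᵢ.
Distances from the field point to each charge: r₁ = 0.908 m, r₂ = 0.944 m, r₃ = 0.335 m.
V = k[(-8.14×10⁻⁹)/(0.908) + (-7.52×10⁻⁹)/(0.944) + (8.71×10⁻⁹)/(0.335)] = 81.7 V.

81.7 V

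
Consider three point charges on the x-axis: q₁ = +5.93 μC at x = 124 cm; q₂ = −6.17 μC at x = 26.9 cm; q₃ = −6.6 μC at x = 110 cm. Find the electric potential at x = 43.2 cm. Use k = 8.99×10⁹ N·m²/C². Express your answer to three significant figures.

-3.63×10⁵ V

Electric potential is a scalar, so the contributions from each charge add algebraically: V = Σ kqᵢ/rᵢ.
Distances from the field point to each charge: r₁ = 0.808 m, r₂ = 0.163 m, r₃ = 0.668 m.
V = k[(5.93×10⁻⁶)/(0.808) + (-6.17×10⁻⁶)/(0.163) + (-6.60×10⁻⁶)/(0.668)] = -3.63×10⁵ V.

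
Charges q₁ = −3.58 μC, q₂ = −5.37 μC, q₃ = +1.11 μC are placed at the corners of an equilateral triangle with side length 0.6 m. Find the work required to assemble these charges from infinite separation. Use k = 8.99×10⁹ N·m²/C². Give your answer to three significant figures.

0.139 J

The work to assemble the configuration equals its total potential energy, U = Σ kqᵢqⱼ/rᵢⱼ over all pairs.
All three pair separations equal the side length, 0.600 m.
U = (0.288) + (-0.0595) + (-0.0893) = 0.139 J.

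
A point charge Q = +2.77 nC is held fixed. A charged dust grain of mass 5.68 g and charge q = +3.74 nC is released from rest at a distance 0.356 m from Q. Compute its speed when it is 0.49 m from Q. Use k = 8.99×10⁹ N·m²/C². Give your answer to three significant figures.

5.02×10⁻³ m/s

Only the electrostatic force acts, so mechanical energy is conserved: ½mv² = U₁ − U₂ = kQq(1/r₁ − 1/r₂).
U₁ − U₂ = (8.99×10⁹ N·m²/C²)(2.77×10⁻⁹ C)(3.74×10⁻⁹ C)(1/0.356 − 1/0.490) = 7.15×10⁻⁸ J.
v = √(2·7.15×10⁻⁸/5.68×10⁻³) = 5.02×10⁻³ m/s.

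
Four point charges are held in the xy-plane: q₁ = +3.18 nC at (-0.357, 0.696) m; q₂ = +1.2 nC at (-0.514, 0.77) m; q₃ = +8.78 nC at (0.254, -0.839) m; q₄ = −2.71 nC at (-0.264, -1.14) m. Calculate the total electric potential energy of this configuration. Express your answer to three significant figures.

The work to assemble the configuration equals its total potential energy, U = Σ kqᵢqⱼ/rᵢⱼ over all pairs.
Pair separations: r₁₂ = 0.174 m, r₁₃ = 1.65 m, r₁₄ = 1.84 m, r₂₃ = 1.78 m, r₂₄ = 1.93 m, r₃₄ = 0.599 m.
Summing all 6 pair terms gives U = -1.17×10⁻⁸ J.

-1.17×10⁻⁸ J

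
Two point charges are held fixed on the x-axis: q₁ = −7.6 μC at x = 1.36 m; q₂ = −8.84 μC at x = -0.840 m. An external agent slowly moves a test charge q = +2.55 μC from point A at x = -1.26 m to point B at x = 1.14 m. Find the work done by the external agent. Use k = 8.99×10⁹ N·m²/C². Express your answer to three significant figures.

-0.345 J

For quasistatic motion the external work equals the change in potential energy: W_ext = qΔV = q(V_B − V_A).
At A: distances to the source charges are 2.62 m, 0.420 m; V_A = Σ kqᵢ/rᵢ = -2.15×10⁵ V.
At B: distances to the source charges are 0.220 m, 1.98 m; V_B = Σ kqᵢ/rᵢ = -3.51×10⁵ V.
ΔV = V_B − V_A = -1.35×10⁵ V.
W_ext = qΔV = (2.55×10⁻⁶ C)(-1.35×10⁵ V) = -0.345 J.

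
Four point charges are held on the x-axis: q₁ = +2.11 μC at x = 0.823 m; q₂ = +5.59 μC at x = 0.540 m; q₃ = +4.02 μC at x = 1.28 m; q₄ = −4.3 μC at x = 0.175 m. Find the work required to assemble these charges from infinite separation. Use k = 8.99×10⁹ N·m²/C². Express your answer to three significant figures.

The assembly work is the sum of pairwise potential energies, U = Σ_{i<j} kqᵢqⱼ/rᵢⱼ.
Pair separations: r₁₂ = 0.283 m, r₁₃ = 0.457 m, r₁₄ = 0.648 m, r₂₃ = 0.740 m, r₂₄ = 0.365 m, r₃₄ = 1.10 m.
Summing all 6 pair terms gives U = -0.0440 J.

-0.0440 J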